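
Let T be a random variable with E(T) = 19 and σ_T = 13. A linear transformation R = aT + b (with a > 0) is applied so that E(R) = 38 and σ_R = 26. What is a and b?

σ_R = a·σ_T (a > 0), so a = 26/13 = 2.
E(R) = a·E(T) + b, so b = 38 − 2·19 = 0.

a = 2, b = 0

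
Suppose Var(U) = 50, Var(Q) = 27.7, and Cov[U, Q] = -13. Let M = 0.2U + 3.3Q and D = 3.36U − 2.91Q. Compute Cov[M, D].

Cov[M, D] = -368.9811

By bilinearity, Cov[M, D] = ac·Var(U) + bd·Var(Q) + (ad+bc)·Cov[U, Q], with a=0.2, b=3.3, c=3.36, d=-2.91.
ac·Var(U) = 0.2·3.36·50 = 33.6
bd·Var(Q) = 3.3·(-2.91)·27.7 = -266.0031
(ad+bc)·Cov[U, Q] = (10.506)·(-13) = -136.578
Cov[M, D] = 33.6 + (-266.0031) + (-136.578) = -368.9811.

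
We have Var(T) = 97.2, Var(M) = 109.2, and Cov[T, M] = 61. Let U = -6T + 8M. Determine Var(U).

Var(U) = a²·Var(T) + b²·Var(M) + 2ab·Cov[T, M] with a = -6, b = 8.
= (-6)²·97.2 + 8²·109.2 + 2·(-6)·8·61
= 3499.2 + 6988.8 + (-5856) = 4632.

Var(U) = 4632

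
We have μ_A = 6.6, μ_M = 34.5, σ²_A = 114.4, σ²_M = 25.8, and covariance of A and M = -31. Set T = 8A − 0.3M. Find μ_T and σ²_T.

μ_T = 8·μ_A + (-0.3)·μ_M = 8·6.6 + (-0.3)·34.5 = 42.45.
σ²_T = a²·σ²_A + b²·σ²_M + 2ab·covariance of A and M with a = 8, b = -0.3.
= 8²·114.4 + (-0.3)²·25.8 + 2·8·(-0.3)·(-31)
= 7321.6 + 2.322 + 148.8 = 7472.722.

μ_T = 42.45, σ²_T = 7472.722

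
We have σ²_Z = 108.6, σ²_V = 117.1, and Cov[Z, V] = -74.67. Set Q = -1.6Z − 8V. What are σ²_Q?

σ²_Q = a²·σ²_Z + b²·σ²_V + 2ab·Cov[Z, V] with a = -1.6, b = -8.
= (-1.6)²·108.6 + (-8)²·117.1 + 2·(-1.6)·(-8)·(-74.67)
= 278.016 + 7494.4 + (-1911.552) = 5860.864.

σ²_Q = 5860.864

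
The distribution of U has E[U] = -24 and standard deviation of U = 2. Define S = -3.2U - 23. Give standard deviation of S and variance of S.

standard deviation of S = 6.4, variance of S = 40.96

S = -3.2U - 23 is linear with a = -3.2, b = -23.
standard deviation of S = |a|·standard deviation of U = |-3.2|·2 = 6.4.
variance of U = 2² = 4.
variance of S = a²·variance of U = (-3.2)²·4 = 40.96 (the additive constant -23 does not affect variance).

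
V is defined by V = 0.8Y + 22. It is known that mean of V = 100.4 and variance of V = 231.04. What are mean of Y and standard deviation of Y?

mean of Y = 98, standard deviation of Y = 19

From V = 0.8Y + 22: mean of V = a·mean of Y + b, so mean of Y = (mean of V − b)/a = (100.4 − 22)/0.8 = 98.
standard deviation of V = √231.04 = 15.2.
standard deviation of V = |a|·standard deviation of Y, so standard deviation of Y = 15.2/|0.8| = 19.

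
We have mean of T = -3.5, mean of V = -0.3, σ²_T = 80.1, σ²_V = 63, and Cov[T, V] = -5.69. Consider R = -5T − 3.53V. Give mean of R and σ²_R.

mean of R = 18.559, σ²_R = 2586.6797

mean of R = (-5)·mean of T + (-3.53)·mean of V = (-5)·(-3.5) + (-3.53)·(-0.3) = 18.559.
σ²_R = a²·σ²_T + b²·σ²_V + 2ab·Cov[T, V] with a = -5, b = -3.53.
= (-5)²·80.1 + (-3.53)²·63 + 2·(-5)·(-3.53)·(-5.69)
= 2002.5 + 785.0367 + (-200.857) = 2586.6797.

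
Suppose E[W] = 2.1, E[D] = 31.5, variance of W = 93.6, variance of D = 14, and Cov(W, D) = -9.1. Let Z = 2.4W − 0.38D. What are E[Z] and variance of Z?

E[Z] = 2.4·E[W] + (-0.38)·E[D] = 2.4·2.1 + (-0.38)·31.5 = -6.93.
variance of Z = a²·variance of W + b²·variance of D + 2ab·Cov(W, D) with a = 2.4, b = -0.38.
= 2.4²·93.6 + (-0.38)²·14 + 2·2.4·(-0.38)·(-9.1)
= 539.136 + 2.0216 + 16.5984 = 557.756.

E[Z] = -6.93, variance of Z = 557.756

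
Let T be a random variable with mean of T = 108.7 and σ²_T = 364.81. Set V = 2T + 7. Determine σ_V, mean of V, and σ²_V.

V = 2T + 7 is linear with a = 2, b = 7.
σ_T = √364.81 = 19.1.
σ_V = |a|·σ_T = |2|·19.1 = 38.2.
mean of V = a·mean of T + b = 2·108.7 + 7 = 224.4.
σ²_V = a²·σ²_T = 2²·364.81 = 1459.24 (the additive constant 7 does not affect variance).

σ_V = 38.2, mean of V = 224.4, σ²_V = 1459.24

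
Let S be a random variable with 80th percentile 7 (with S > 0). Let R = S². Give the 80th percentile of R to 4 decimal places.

80th percentile of R = 49

S² is increasing, so P_{80}(R) = g(P_{80}(S)) = 49.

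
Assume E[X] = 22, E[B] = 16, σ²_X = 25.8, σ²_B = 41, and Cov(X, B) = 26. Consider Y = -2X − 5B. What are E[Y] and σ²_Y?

E[Y] = (-2)·E[X] + (-5)·E[B] = (-2)·22 + (-5)·16 = -124.
σ²_Y = a²·σ²_X + b²·σ²_B + 2ab·Cov(X, B) with a = -2, b = -5.
= (-2)²·25.8 + (-5)²·41 + 2·(-2)·(-5)·26
= 103.2 + 1025 + 520 = 1648.2.

E[Y] = -124, σ²_Y = 1648.2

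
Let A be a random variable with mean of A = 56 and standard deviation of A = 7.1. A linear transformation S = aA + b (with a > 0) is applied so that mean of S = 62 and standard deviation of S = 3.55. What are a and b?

a = 0.5, b = 34

standard deviation of S = a·standard deviation of A (a > 0), so a = 3.55/7.1 = 0.5.
mean of S = a·mean of A + b, so b = 62 − 0.5·56 = 34.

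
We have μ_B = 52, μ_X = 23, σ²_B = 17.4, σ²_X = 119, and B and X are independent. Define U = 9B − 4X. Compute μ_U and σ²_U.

μ_U = 9·μ_B + (-4)·μ_X = 9·52 + (-4)·23 = 376.
σ²_U = a²·σ²_B + b²·σ²_X + 2ab·Cov[B, X] with a = 9, b = -4.
Independence gives Cov[B, X] = 0.
= 9²·17.4 + (-4)²·119 + 2·9·(-4)·0
= 1409.4 + 1904 + 0 = 3313.4.

μ_U = 376, σ²_U = 3313.4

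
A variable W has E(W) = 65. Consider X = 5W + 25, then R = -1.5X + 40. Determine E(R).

E(R) = -485

E(X) = 5·65 + 25 = 350.
E(R) = (-1.5)·350 + 40 = -485.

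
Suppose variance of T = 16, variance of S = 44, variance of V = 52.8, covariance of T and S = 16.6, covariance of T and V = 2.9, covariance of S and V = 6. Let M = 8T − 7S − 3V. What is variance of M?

variance of M = a²·variance of T + b²·variance of S + c²·variance of V + 2ab·covariance of T and S + 2ac·covariance of T and V + 2bc·covariance of S and V, with a = 8, b = -7, c = -3.
= 1024 + 2156 + 475.2 + (-1859.2) + (-139.2) + 252
= 1908.8.

variance of M = 1908.8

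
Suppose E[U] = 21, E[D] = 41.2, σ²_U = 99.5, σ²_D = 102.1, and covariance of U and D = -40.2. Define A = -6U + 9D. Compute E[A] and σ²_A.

E[A] = (-6)·E[U] + 9·E[D] = (-6)·21 + 9·41.2 = 244.8.
σ²_A = a²·σ²_U + b²·σ²_D + 2ab·covariance of U and D with a = -6, b = 9.
= (-6)²·99.5 + 9²·102.1 + 2·(-6)·9·(-40.2)
= 3582 + 8270.1 + 4341.6 = 16193.7.

E[A] = 244.8, σ²_A = 16193.7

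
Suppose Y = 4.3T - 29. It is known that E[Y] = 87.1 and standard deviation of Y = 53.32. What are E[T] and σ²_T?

From Y = 4.3T - 29: E[Y] = a·E[T] + b, so E[T] = (E[Y] − b)/a = (87.1 − (-29))/4.3 = 27.
σ²_Y = 53.32² = 2843.0224.
σ²_Y = a²·σ²_T, so σ²_T = 2843.0224/4.3² = 153.76.

E[T] = 27, σ²_T = 153.76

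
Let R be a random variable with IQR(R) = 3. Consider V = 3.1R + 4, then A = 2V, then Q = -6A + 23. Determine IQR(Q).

IQR(Q) = 111.6

IQR(V) = |3.1|·3 = 9.3.
IQR(A) = |2|·9.3 = 18.6.
IQR(Q) = |-6|·18.6 = 111.6.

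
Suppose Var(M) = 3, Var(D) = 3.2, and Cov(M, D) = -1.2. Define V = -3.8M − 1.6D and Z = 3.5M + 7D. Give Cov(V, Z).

Cov(V, Z) = -37.1

By bilinearity, Cov(V, Z) = ac·Var(M) + bd·Var(D) + (ad+bc)·Cov(M, D), with a=-3.8, b=-1.6, c=3.5, d=7.
ac·Var(M) = (-3.8)·3.5·3 = -39.9
bd·Var(D) = (-1.6)·7·3.2 = -35.84
(ad+bc)·Cov(M, D) = (-32.2)·(-1.2) = 38.64
Cov(V, Z) = -39.9 + (-35.84) + 38.64 = -37.1.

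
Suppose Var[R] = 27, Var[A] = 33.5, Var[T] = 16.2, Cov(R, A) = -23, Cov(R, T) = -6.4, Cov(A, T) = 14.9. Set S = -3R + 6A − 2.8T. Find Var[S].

Var[S] = 1795.848

Var[S] = a²·Var[R] + b²·Var[A] + c²·Var[T] + 2ab·Cov(R, A) + 2ac·Cov(R, T) + 2bc·Cov(A, T), with a = -3, b = 6, c = -2.8.
= 243 + 1206 + 127.008 + 828 + (-107.52) + (-500.64)
= 1795.848.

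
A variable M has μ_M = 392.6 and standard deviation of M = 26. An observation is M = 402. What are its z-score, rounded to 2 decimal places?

z = 0.36

z = (M − μ_M) / standard deviation of M = (402 − 392.6) / 26 ≈ 0.36.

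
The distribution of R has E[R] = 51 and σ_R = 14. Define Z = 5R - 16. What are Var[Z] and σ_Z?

Var[Z] = 4900, σ_Z = 70

Z = 5R - 16 is linear with a = 5, b = -16.
Var[R] = 14² = 196.
Var[Z] = a²·Var[R] = 5²·196 = 4900 (the additive constant -16 does not affect variance).
σ_Z = |a|·σ_R = |5|·14 = 70.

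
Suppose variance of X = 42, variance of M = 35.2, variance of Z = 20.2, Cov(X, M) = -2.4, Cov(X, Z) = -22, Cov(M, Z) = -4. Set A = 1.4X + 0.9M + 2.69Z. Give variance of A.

variance of A = a²·variance of X + b²·variance of M + c²·variance of Z + 2ab·Cov(X, M) + 2ac·Cov(X, Z) + 2bc·Cov(M, Z), with a = 1.4, b = 0.9, c = 2.69.
= 82.32 + 28.512 + 146.16922 + (-6.048) + (-165.704) + (-19.368)
= 65.88122.

variance of A = 65.88122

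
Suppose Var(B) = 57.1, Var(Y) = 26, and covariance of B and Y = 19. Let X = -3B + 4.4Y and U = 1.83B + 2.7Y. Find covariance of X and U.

By bilinearity, covariance of X and U = ac·Var(B) + bd·Var(Y) + (ad+bc)·covariance of B and Y, with a=-3, b=4.4, c=1.83, d=2.7.
ac·Var(B) = (-3)·1.83·57.1 = -313.479
bd·Var(Y) = 4.4·2.7·26 = 308.88
(ad+bc)·covariance of B and Y = (-0.048)·19 = -0.912
covariance of X and U = -313.479 + 308.88 + (-0.912) = -5.511.

covariance of X and U = -5.511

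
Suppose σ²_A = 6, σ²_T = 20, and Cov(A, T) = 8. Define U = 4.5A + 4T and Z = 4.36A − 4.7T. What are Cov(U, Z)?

By bilinearity, Cov(U, Z) = ac·σ²_A + bd·σ²_T + (ad+bc)·Cov(A, T), with a=4.5, b=4, c=4.36, d=-4.7.
ac·σ²_A = 4.5·4.36·6 = 117.72
bd·σ²_T = 4·(-4.7)·20 = -376
(ad+bc)·Cov(A, T) = (-3.71)·8 = -29.68
Cov(U, Z) = 117.72 + (-376) + (-29.68) = -287.96.

Cov(U, Z) = -287.96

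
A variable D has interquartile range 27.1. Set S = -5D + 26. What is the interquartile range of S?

Under S = aD + b, IQR(S) = |a|·IQR(D) = |-5|·27.1 = 135.5 (shifts cancel; spread scales by |a|).

IQR(S) = 135.5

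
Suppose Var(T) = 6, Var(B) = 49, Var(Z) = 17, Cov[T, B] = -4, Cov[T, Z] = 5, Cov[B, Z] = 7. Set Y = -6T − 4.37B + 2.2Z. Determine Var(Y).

Var(Y) = 757.6721

Var(Y) = a²·Var(T) + b²·Var(B) + c²·Var(Z) + 2ab·Cov[T, B] + 2ac·Cov[T, Z] + 2bc·Cov[B, Z], with a = -6, b = -4.37, c = 2.2.
= 216 + 935.7481 + 82.28 + (-209.76) + (-132) + (-134.596)
= 757.6721.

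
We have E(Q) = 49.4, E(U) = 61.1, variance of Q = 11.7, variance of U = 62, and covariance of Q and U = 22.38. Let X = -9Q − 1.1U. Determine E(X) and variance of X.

E(X) = -511.81, variance of X = 1465.844

E(X) = (-9)·E(Q) + (-1.1)·E(U) = (-9)·49.4 + (-1.1)·61.1 = -511.81.
variance of X = a²·variance of Q + b²·variance of U + 2ab·covariance of Q and U with a = -9, b = -1.1.
= (-9)²·11.7 + (-1.1)²·62 + 2·(-9)·(-1.1)·22.38
= 947.7 + 75.02 + 443.124 = 1465.844.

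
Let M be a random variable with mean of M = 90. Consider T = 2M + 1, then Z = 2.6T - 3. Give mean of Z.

mean of T = 2·90 + 1 = 181.
mean of Z = 2.6·181 + (-3) = 467.6.

mean of Z = 467.6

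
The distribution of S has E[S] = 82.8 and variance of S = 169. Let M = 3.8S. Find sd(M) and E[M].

sd(M) = 49.4, E[M] = 314.64

M = 3.8S is linear with a = 3.8, b = 0.
sd(S) = √169 = 13.
sd(M) = |a|·sd(S) = |3.8|·13 = 49.4.
E[M] = a·E[S] + b = 3.8·82.8 = 314.64.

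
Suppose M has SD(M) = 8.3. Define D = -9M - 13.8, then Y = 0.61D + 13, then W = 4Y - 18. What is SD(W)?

SD(W) = 182.268

SD(D) = |-9|·8.3 = 74.7.
SD(Y) = |0.61|·74.7 = 45.567.
SD(W) = |4|·45.567 = 182.268.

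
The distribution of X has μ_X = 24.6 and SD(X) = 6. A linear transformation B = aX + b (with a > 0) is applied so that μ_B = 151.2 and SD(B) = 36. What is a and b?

SD(B) = a·SD(X) (a > 0), so a = 36/6 = 6.
μ_B = a·μ_X + b, so b = 151.2 − 6·24.6 = 3.6.

a = 6, b = 3.6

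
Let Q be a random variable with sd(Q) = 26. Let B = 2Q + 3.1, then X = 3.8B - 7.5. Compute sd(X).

sd(X) = 197.6

sd(B) = |2|·26 = 52.
sd(X) = |3.8|·52 = 197.6.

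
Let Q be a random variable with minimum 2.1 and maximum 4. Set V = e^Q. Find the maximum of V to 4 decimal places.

e^Q is increasing on this domain, so max(V) comes from max(Q) = 4: max(V) = exp(4) ≈ 54.5982.

max(V) = 54.5982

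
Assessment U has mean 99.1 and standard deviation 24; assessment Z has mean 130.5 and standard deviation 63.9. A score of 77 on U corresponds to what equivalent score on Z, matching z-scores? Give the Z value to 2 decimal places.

z = (77 − 99.1)/24 ≈ -0.9208.
Z = 130.5 + z·63.9 = 130.5 + (77 − 99.1)·63.9/24 ≈ 71.66.

Z = 71.66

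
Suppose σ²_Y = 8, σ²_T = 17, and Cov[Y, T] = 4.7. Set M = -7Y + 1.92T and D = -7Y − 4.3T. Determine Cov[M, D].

By bilinearity, Cov[M, D] = ac·σ²_Y + bd·σ²_T + (ad+bc)·Cov[Y, T], with a=-7, b=1.92, c=-7, d=-4.3.
ac·σ²_Y = (-7)·(-7)·8 = 392
bd·σ²_T = 1.92·(-4.3)·17 = -140.352
(ad+bc)·Cov[Y, T] = (16.66)·4.7 = 78.302
Cov[M, D] = 392 + (-140.352) + 78.302 = 329.95.

Cov[M, D] = 329.95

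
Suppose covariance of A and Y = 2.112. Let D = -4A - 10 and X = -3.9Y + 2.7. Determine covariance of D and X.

covariance of D and X = a·c·covariance of A and Y = (-4)·(-3.9)·2.112 = 32.9472. Additive constants drop out.

covariance of D and X = 32.9472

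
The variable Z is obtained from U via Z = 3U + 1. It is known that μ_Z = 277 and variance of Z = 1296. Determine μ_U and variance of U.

From Z = 3U + 1: μ_Z = a·μ_U + b, so μ_U = (μ_Z − b)/a = (277 − 1)/3 = 92.
variance of Z = a²·variance of U, so variance of U = 1296/3² = 144.

μ_U = 92, variance of U = 144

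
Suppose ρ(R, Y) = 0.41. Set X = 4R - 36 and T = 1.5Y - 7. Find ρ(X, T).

ρ(X, T) = 0.41

Linear rescalings preserve correlation up to sign; here the slopes 4 and 1.5 have the same sign, so ρ(X, T) = ρ(R, Y) = 0.41.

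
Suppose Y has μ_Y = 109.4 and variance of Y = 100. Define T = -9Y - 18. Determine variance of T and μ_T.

T = -9Y - 18 is linear with a = -9, b = -18.
variance of T = a²·variance of Y = (-9)²·100 = 8100 (the additive constant -18 does not affect variance).
μ_T = a·μ_Y + b = (-9)·109.4 + (-18) = -1002.6.

variance of T = 8100, μ_T = -1002.6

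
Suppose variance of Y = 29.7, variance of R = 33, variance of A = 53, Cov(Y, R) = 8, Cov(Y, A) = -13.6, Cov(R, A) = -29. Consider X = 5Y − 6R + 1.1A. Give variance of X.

variance of X = a²·variance of Y + b²·variance of R + c²·variance of A + 2ab·Cov(Y, R) + 2ac·Cov(Y, A) + 2bc·Cov(R, A), with a = 5, b = -6, c = 1.1.
= 742.5 + 1188 + 64.13 + (-480) + (-149.6) + 382.8
= 1747.83.

variance of X = 1747.83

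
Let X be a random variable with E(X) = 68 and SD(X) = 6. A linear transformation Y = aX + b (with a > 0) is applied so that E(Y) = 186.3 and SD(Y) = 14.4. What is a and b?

a = 2.4, b = 23.1

SD(Y) = a·SD(X) (a > 0), so a = 14.4/6 = 2.4.
E(Y) = a·E(X) + b, so b = 186.3 − 2.4·68 = 23.1.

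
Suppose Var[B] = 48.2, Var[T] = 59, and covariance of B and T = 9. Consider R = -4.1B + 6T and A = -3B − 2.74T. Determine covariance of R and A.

By bilinearity, covariance of R and A = ac·Var[B] + bd·Var[T] + (ad+bc)·covariance of B and T, with a=-4.1, b=6, c=-3, d=-2.74.
ac·Var[B] = (-4.1)·(-3)·48.2 = 592.86
bd·Var[T] = 6·(-2.74)·59 = -969.96
(ad+bc)·covariance of B and T = (-6.766)·9 = -60.894
covariance of R and A = 592.86 + (-969.96) + (-60.894) = -437.994.

covariance of R and A = -437.994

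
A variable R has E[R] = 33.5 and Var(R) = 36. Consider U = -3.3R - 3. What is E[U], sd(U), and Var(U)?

E[U] = -113.55, sd(U) = 19.8, Var(U) = 392.04

U = -3.3R - 3 is linear with a = -3.3, b = -3.
E[U] = a·E[R] + b = (-3.3)·33.5 + (-3) = -113.55.
sd(R) = √36 = 6.
sd(U) = |a|·sd(R) = |-3.3|·6 = 19.8.
Var(U) = a²·Var(R) = (-3.3)²·36 = 392.04 (the additive constant -3 does not affect variance).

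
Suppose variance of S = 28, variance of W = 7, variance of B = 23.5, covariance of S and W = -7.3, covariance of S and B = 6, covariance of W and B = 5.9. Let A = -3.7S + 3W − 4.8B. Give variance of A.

variance of A = 1193.02

variance of A = a²·variance of S + b²·variance of W + c²·variance of B + 2ab·covariance of S and W + 2ac·covariance of S and B + 2bc·covariance of W and B, with a = -3.7, b = 3, c = -4.8.
= 383.32 + 63 + 541.44 + 162.06 + 213.12 + (-169.92)
= 1193.02.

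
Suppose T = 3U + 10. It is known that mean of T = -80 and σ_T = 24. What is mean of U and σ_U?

From T = 3U + 10: mean of T = a·mean of U + b, so mean of U = (mean of T − b)/a = (-80 − 10)/3 = -30.
σ_T = |a|·σ_U, so σ_U = 24/|3| = 8.

mean of U = -30, σ_U = 8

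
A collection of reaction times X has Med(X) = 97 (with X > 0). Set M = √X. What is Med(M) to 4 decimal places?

√X is monotone on this domain, so Med(M) = √(97) ≈ 9.8489.

Med(M) = 9.8489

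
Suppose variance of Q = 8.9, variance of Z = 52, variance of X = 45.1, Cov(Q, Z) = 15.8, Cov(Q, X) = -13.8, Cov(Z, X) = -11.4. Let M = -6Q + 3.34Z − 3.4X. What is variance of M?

variance of M = a²·variance of Q + b²·variance of Z + c²·variance of X + 2ab·Cov(Q, Z) + 2ac·Cov(Q, X) + 2bc·Cov(Z, X), with a = -6, b = 3.34, c = -3.4.
= 320.4 + 580.0912 + 521.356 + (-633.264) + (-563.04) + 258.9168
= 484.46.

variance of M = 484.46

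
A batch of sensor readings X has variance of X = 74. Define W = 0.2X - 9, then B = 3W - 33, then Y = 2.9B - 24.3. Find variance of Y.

variance of W = 0.2²·74 = 2.96.
variance of B = 3²·2.96 = 26.64.
variance of Y = 2.9²·26.64 = 224.0424.

variance of Y = 224.0424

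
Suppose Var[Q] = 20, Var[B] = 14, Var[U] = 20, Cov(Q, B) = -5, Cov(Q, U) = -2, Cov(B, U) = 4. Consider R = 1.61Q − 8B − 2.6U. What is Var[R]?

Var[R] = 1394.986

Var[R] = a²·Var[Q] + b²·Var[B] + c²·Var[U] + 2ab·Cov(Q, B) + 2ac·Cov(Q, U) + 2bc·Cov(B, U), with a = 1.61, b = -8, c = -2.6.
= 51.842 + 896 + 135.2 + 128.8 + 16.744 + 166.4
= 1394.986.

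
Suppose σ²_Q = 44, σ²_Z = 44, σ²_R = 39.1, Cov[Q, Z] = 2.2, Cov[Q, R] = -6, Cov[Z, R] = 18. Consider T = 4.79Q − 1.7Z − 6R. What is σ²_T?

σ²_T = 3220.5512

σ²_T = a²·σ²_Q + b²·σ²_Z + c²·σ²_R + 2ab·Cov[Q, Z] + 2ac·Cov[Q, R] + 2bc·Cov[Z, R], with a = 4.79, b = -1.7, c = -6.
= 1009.5404 + 127.16 + 1407.6 + (-35.8292) + 344.88 + 367.2
= 3220.5512.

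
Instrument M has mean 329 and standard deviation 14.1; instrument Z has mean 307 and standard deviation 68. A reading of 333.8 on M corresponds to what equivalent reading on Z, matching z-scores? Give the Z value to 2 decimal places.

Z = 330.15

z = (333.8 − 329)/14.1 ≈ 0.3404.
Z = 307 + z·68 = 307 + (333.8 − 329)·68/14.1 ≈ 330.15.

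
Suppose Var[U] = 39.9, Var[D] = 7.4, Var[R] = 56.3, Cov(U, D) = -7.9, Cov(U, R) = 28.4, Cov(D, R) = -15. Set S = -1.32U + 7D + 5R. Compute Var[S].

Var[S] = 560.73376

Var[S] = a²·Var[U] + b²·Var[D] + c²·Var[R] + 2ab·Cov(U, D) + 2ac·Cov(U, R) + 2bc·Cov(D, R), with a = -1.32, b = 7, c = 5.
= 69.52176 + 362.6 + 1407.5 + 145.992 + (-374.88) + (-1050)
= 560.73376.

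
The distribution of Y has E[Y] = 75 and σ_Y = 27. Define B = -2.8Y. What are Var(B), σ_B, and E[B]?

Var(B) = 5715.36, σ_B = 75.6, E[B] = -210

B = -2.8Y is linear with a = -2.8, b = 0.
Var(Y) = 27² = 729.
Var(B) = a²·Var(Y) = (-2.8)²·729 = 5715.36.
σ_B = |a|·σ_Y = |-2.8|·27 = 75.6.
E[B] = a·E[Y] + b = (-2.8)·75 = -210.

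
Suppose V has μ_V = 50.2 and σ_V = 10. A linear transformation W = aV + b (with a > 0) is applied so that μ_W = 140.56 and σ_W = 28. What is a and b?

σ_W = a·σ_V (a > 0), so a = 28/10 = 2.8.
μ_W = a·μ_V + b, so b = 140.56 − 2.8·50.2 = 0.

a = 2.8, b = 0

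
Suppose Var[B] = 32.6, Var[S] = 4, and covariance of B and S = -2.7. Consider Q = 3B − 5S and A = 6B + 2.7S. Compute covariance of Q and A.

covariance of Q and A = 591.93

By bilinearity, covariance of Q and A = ac·Var[B] + bd·Var[S] + (ad+bc)·covariance of B and S, with a=3, b=-5, c=6, d=2.7.
ac·Var[B] = 3·6·32.6 = 586.8
bd·Var[S] = (-5)·2.7·4 = -54
(ad+bc)·covariance of B and S = (-21.9)·(-2.7) = 59.13
covariance of Q and A = 586.8 + (-54) + 59.13 = 591.93.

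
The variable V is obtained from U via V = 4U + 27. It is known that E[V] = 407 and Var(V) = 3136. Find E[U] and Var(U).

From V = 4U + 27: E[V] = a·E[U] + b, so E[U] = (E[V] − b)/a = (407 − 27)/4 = 95.
Var(V) = a²·Var(U), so Var(U) = 3136/4² = 196.

E[U] = 95, Var(U) = 196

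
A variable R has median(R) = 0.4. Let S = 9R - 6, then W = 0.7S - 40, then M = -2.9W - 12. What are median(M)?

median(M) = 108.872

median(S) = 9·0.4 + (-6) = -2.4.
median(W) = 0.7·(-2.4) + (-40) = -41.68.
median(M) = (-2.9)·(-41.68) + (-12) = 108.872.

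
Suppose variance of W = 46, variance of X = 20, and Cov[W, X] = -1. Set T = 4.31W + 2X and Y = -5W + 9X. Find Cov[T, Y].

Cov[T, Y] = -660.09

By bilinearity, Cov[T, Y] = ac·variance of W + bd·variance of X + (ad+bc)·Cov[W, X], with a=4.31, b=2, c=-5, d=9.
ac·variance of W = 4.31·(-5)·46 = -991.3
bd·variance of X = 2·9·20 = 360
(ad+bc)·Cov[W, X] = (28.79)·(-1) = -28.79
Cov[T, Y] = -991.3 + 360 + (-28.79) = -660.09.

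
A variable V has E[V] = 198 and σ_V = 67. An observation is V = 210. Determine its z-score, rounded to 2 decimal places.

z = 0.18

z = (V − E[V]) / σ_V = (210 − 198) / 67 ≈ 0.18.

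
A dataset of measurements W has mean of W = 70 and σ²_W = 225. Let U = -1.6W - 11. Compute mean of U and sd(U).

U = -1.6W - 11 is linear with a = -1.6, b = -11.
mean of U = a·mean of W + b = (-1.6)·70 + (-11) = -123.
sd(W) = √225 = 15.
sd(U) = |a|·sd(W) = |-1.6|·15 = 24.

mean of U = -123, sd(U) = 24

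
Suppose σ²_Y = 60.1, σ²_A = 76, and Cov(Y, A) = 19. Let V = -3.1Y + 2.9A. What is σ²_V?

σ²_V = a²·σ²_Y + b²·σ²_A + 2ab·Cov(Y, A) with a = -3.1, b = 2.9.
= (-3.1)²·60.1 + 2.9²·76 + 2·(-3.1)·2.9·19
= 577.561 + 639.16 + (-341.62) = 875.101.

σ²_V = 875.101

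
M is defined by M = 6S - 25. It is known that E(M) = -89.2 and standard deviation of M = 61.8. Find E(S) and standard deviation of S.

E(S) = -10.7, standard deviation of S = 10.3

From M = 6S - 25: E(M) = a·E(S) + b, so E(S) = (E(M) − b)/a = (-89.2 − (-25))/6 = -10.7.
standard deviation of M = |a|·standard deviation of S, so standard deviation of S = 61.8/|6| = 10.3.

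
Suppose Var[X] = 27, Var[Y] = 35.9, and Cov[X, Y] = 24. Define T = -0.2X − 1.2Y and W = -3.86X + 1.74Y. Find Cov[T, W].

By bilinearity, Cov[T, W] = ac·Var[X] + bd·Var[Y] + (ad+bc)·Cov[X, Y], with a=-0.2, b=-1.2, c=-3.86, d=1.74.
ac·Var[X] = (-0.2)·(-3.86)·27 = 20.844
bd·Var[Y] = (-1.2)·1.74·35.9 = -74.9592
(ad+bc)·Cov[X, Y] = (4.284)·24 = 102.816
Cov[T, W] = 20.844 + (-74.9592) + 102.816 = 48.7008.

Cov[T, W] = 48.7008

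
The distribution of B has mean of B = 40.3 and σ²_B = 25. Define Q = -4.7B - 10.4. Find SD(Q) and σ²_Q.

SD(Q) = 23.5, σ²_Q = 552.25

Q = -4.7B - 10.4 is linear with a = -4.7, b = -10.4.
SD(B) = √25 = 5.
SD(Q) = |a|·SD(B) = |-4.7|·5 = 23.5.
σ²_Q = a²·σ²_B = (-4.7)²·25 = 552.25 (the additive constant -10.4 does not affect variance).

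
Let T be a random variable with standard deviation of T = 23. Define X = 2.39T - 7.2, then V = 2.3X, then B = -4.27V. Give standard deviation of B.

standard deviation of X = |2.39|·23 = 54.97.
standard deviation of V = |2.3|·54.97 = 126.431.
standard deviation of B = |-4.27|·126.431 = 539.86037.

standard deviation of B = 539.86037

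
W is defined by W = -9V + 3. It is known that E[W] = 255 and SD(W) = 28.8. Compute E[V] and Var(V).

E[V] = -28, Var(V) = 10.24

From W = -9V + 3: E[W] = a·E[V] + b, so E[V] = (E[W] − b)/a = (255 − 3)/(-9) = -28.
Var(W) = 28.8² = 829.44.
Var(W) = a²·Var(V), so Var(V) = 829.44/(-9)² = 10.24.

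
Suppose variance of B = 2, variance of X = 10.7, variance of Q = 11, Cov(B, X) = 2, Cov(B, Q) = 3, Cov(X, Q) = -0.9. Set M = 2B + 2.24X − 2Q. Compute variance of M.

variance of M = a²·variance of B + b²·variance of X + c²·variance of Q + 2ab·Cov(B, X) + 2ac·Cov(B, Q) + 2bc·Cov(X, Q), with a = 2, b = 2.24, c = -2.
= 8 + 53.68832 + 44 + 17.92 + (-24) + 8.064
= 107.67232.

variance of M = 107.67232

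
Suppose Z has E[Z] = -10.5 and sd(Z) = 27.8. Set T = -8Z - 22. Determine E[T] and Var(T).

T = -8Z - 22 is linear with a = -8, b = -22.
E[T] = a·E[Z] + b = (-8)·(-10.5) + (-22) = 62.
Var(Z) = 27.8² = 772.84.
Var(T) = a²·Var(Z) = (-8)²·772.84 = 49461.76 (the additive constant -22 does not affect variance).

E[T] = 62, Var(T) = 49461.76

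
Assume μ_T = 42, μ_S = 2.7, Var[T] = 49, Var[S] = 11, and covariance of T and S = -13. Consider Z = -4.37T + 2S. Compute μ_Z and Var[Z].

μ_Z = (-4.37)·μ_T + 2·μ_S = (-4.37)·42 + 2·2.7 = -178.14.
Var[Z] = a²·Var[T] + b²·Var[S] + 2ab·covariance of T and S with a = -4.37, b = 2.
= (-4.37)²·49 + 2²·11 + 2·(-4.37)·2·(-13)
= 935.7481 + 44 + 227.24 = 1206.9881.

μ_Z = -178.14, Var[Z] = 1206.9881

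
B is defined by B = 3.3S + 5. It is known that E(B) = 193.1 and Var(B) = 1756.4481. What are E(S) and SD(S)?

E(S) = 57, SD(S) = 12.7

From B = 3.3S + 5: E(B) = a·E(S) + b, so E(S) = (E(B) − b)/a = (193.1 − 5)/3.3 = 57.
SD(B) = √1756.4481 = 41.91.
SD(B) = |a|·SD(S), so SD(S) = 41.91/|3.3| = 12.7.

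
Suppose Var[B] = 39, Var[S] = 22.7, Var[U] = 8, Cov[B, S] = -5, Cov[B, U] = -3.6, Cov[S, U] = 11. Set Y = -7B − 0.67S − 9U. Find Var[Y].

Var[Y] = 2201.35003

Var[Y] = a²·Var[B] + b²·Var[S] + c²·Var[U] + 2ab·Cov[B, S] + 2ac·Cov[B, U] + 2bc·Cov[S, U], with a = -7, b = -0.67, c = -9.
= 1911 + 10.19003 + 648 + (-46.9) + (-453.6) + 132.66
= 2201.35003.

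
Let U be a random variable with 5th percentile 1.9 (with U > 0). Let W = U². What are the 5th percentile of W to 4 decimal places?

U² is increasing, so P_{5}(W) = g(P_{5}(U)) = 3.61.

5th percentile of W = 3.61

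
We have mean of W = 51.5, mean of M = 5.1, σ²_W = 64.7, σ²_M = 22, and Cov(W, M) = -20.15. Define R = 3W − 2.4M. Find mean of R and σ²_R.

mean of R = 3·mean of W + (-2.4)·mean of M = 3·51.5 + (-2.4)·5.1 = 142.26.
σ²_R = a²·σ²_W + b²·σ²_M + 2ab·Cov(W, M) with a = 3, b = -2.4.
= 3²·64.7 + (-2.4)²·22 + 2·3·(-2.4)·(-20.15)
= 582.3 + 126.72 + 290.16 = 999.18.

mean of R = 142.26, σ²_R = 999.18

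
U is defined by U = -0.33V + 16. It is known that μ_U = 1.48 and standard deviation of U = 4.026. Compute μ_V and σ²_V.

μ_V = 44, σ²_V = 148.84

From U = -0.33V + 16: μ_U = a·μ_V + b, so μ_V = (μ_U − b)/a = (1.48 − 16)/(-0.33) = 44.
σ²_U = 4.026² = 16.208676.
σ²_U = a²·σ²_V, so σ²_V = 16.208676/(-0.33)² = 148.84.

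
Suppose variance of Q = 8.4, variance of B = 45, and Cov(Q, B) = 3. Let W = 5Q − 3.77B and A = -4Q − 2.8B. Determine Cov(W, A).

Cov(W, A) = 310.26

By bilinearity, Cov(W, A) = ac·variance of Q + bd·variance of B + (ad+bc)·Cov(Q, B), with a=5, b=-3.77, c=-4, d=-2.8.
ac·variance of Q = 5·(-4)·8.4 = -168
bd·variance of B = (-3.77)·(-2.8)·45 = 475.02
(ad+bc)·Cov(Q, B) = (1.08)·3 = 3.24
Cov(W, A) = -168 + 475.02 + 3.24 = 310.26.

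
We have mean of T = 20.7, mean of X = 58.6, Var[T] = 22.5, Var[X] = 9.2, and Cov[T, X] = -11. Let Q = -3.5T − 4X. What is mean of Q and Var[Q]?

mean of Q = -306.85, Var[Q] = 114.825

mean of Q = (-3.5)·mean of T + (-4)·mean of X = (-3.5)·20.7 + (-4)·58.6 = -306.85.
Var[Q] = a²·Var[T] + b²·Var[X] + 2ab·Cov[T, X] with a = -3.5, b = -4.
= (-3.5)²·22.5 + (-4)²·9.2 + 2·(-3.5)·(-4)·(-11)
= 275.625 + 147.2 + (-308) = 114.825.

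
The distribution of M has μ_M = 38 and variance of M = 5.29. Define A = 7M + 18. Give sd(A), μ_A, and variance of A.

A = 7M + 18 is linear with a = 7, b = 18.
sd(M) = √5.29 = 2.3.
sd(A) = |a|·sd(M) = |7|·2.3 = 16.1.
μ_A = a·μ_M + b = 7·38 + 18 = 284.
variance of A = a²·variance of M = 7²·5.29 = 259.21 (the additive constant 18 does not affect variance).

sd(A) = 16.1, μ_A = 284, variance of A = 259.21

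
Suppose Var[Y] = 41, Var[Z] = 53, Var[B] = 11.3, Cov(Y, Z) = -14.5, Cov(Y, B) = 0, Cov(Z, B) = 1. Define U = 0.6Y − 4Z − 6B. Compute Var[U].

Var[U] = 1387.16

Var[U] = a²·Var[Y] + b²·Var[Z] + c²·Var[B] + 2ab·Cov(Y, Z) + 2ac·Cov(Y, B) + 2bc·Cov(Z, B), with a = 0.6, b = -4, c = -6.
= 14.76 + 848 + 406.8 + 69.6 + 0 + 48
= 1387.16.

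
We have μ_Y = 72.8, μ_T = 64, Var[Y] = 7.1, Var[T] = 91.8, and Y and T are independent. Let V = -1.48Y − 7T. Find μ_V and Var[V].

μ_V = -555.744, Var[V] = 4513.75184

μ_V = (-1.48)·μ_Y + (-7)·μ_T = (-1.48)·72.8 + (-7)·64 = -555.744.
Var[V] = a²·Var[Y] + b²·Var[T] + 2ab·covariance of Y and T with a = -1.48, b = -7.
Independence gives covariance of Y and T = 0.
= (-1.48)²·7.1 + (-7)²·91.8 + 2·(-1.48)·(-7)·0
= 15.55184 + 4498.2 + 0 = 4513.75184.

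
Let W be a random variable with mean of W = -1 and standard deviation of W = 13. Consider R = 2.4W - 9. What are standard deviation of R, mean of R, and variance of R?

R = 2.4W - 9 is linear with a = 2.4, b = -9.
standard deviation of R = |a|·standard deviation of W = |2.4|·13 = 31.2.
mean of R = a·mean of W + b = 2.4·(-1) + (-9) = -11.4.
variance of W = 13² = 169.
variance of R = a²·variance of W = 2.4²·169 = 973.44 (the additive constant -9 does not affect variance).

standard deviation of R = 31.2, mean of R = -11.4, variance of R = 973.44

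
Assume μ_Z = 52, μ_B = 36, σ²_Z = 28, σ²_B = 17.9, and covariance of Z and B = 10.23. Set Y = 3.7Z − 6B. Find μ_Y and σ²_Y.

μ_Y = -23.6, σ²_Y = 573.508

μ_Y = 3.7·μ_Z + (-6)·μ_B = 3.7·52 + (-6)·36 = -23.6.
σ²_Y = a²·σ²_Z + b²·σ²_B + 2ab·covariance of Z and B with a = 3.7, b = -6.
= 3.7²·28 + (-6)²·17.9 + 2·3.7·(-6)·10.23
= 383.32 + 644.4 + (-454.212) = 573.508.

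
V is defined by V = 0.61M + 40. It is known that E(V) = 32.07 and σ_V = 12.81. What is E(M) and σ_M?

E(M) = -13, σ_M = 21

From V = 0.61M + 40: E(V) = a·E(M) + b, so E(M) = (E(V) − b)/a = (32.07 − 40)/0.61 = -13.
σ_V = |a|·σ_M, so σ_M = 12.81/|0.61| = 21.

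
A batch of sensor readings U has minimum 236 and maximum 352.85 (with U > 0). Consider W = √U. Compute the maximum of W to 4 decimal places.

√U is increasing on this domain, so max(W) comes from max(U) = 352.85: max(W) = √(352.85) ≈ 18.7843.

max(W) = 18.7843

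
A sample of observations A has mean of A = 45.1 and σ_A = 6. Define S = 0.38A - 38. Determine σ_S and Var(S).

S = 0.38A - 38 is linear with a = 0.38, b = -38.
σ_S = |a|·σ_A = |0.38|·6 = 2.28.
Var(A) = 6² = 36.
Var(S) = a²·Var(A) = 0.38²·36 = 5.1984 (the additive constant -38 does not affect variance).

σ_S = 2.28, Var(S) = 5.1984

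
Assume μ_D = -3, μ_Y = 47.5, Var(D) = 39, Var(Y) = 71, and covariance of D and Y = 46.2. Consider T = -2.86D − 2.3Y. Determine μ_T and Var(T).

μ_T = (-2.86)·μ_D + (-2.3)·μ_Y = (-2.86)·(-3) + (-2.3)·47.5 = -100.67.
Var(T) = a²·Var(D) + b²·Var(Y) + 2ab·covariance of D and Y with a = -2.86, b = -2.3.
= (-2.86)²·39 + (-2.3)²·71 + 2·(-2.86)·(-2.3)·46.2
= 319.0044 + 375.59 + 607.8072 = 1302.4016.

μ_T = -100.67, Var(T) = 1302.4016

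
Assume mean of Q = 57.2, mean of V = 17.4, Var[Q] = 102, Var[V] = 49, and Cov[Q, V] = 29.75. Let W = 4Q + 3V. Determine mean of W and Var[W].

mean of W = 281, Var[W] = 2787

mean of W = 4·mean of Q + 3·mean of V = 4·57.2 + 3·17.4 = 281.
Var[W] = a²·Var[Q] + b²·Var[V] + 2ab·Cov[Q, V] with a = 4, b = 3.
= 4²·102 + 3²·49 + 2·4·3·29.75
= 1632 + 441 + 714 = 2787.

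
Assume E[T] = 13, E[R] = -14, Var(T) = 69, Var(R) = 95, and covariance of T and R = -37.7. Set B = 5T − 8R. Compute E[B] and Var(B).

E[B] = 177, Var(B) = 10821

E[B] = 5·E[T] + (-8)·E[R] = 5·13 + (-8)·(-14) = 177.
Var(B) = a²·Var(T) + b²·Var(R) + 2ab·covariance of T and R with a = 5, b = -8.
= 5²·69 + (-8)²·95 + 2·5·(-8)·(-37.7)
= 1725 + 6080 + 3016 = 10821.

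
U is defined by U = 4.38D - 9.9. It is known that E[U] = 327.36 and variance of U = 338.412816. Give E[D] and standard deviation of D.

E[D] = 77, standard deviation of D = 4.2

From U = 4.38D - 9.9: E[U] = a·E[D] + b, so E[D] = (E[U] − b)/a = (327.36 − (-9.9))/4.38 = 77.
standard deviation of U = √338.412816 = 18.396.
standard deviation of U = |a|·standard deviation of D, so standard deviation of D = 18.396/|4.38| = 4.2.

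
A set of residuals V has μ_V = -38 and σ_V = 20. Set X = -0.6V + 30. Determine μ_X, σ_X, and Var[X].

X = -0.6V + 30 is linear with a = -0.6, b = 30.
μ_X = a·μ_V + b = (-0.6)·(-38) + 30 = 52.8.
σ_X = |a|·σ_V = |-0.6|·20 = 12.
Var[V] = 20² = 400.
Var[X] = a²·Var[V] = (-0.6)²·400 = 144 (the additive constant 30 does not affect variance).

μ_X = 52.8, σ_X = 12, Var[X] = 144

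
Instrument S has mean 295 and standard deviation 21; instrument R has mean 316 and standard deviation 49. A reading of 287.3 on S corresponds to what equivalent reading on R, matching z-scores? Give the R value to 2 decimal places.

z = (287.3 − 295)/21 ≈ -0.3667.
R = 316 + z·49 = 316 + (287.3 − 295)·49/21 ≈ 298.03.

R = 298.03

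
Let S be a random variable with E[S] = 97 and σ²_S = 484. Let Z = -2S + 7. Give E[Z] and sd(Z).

Z = -2S + 7 is linear with a = -2, b = 7.
E[Z] = a·E[S] + b = (-2)·97 + 7 = -187.
sd(S) = √484 = 22.
sd(Z) = |a|·sd(S) = |-2|·22 = 44.

E[Z] = -187, sd(Z) = 44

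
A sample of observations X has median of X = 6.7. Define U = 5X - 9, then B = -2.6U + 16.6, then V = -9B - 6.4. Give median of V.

median of U = 5·6.7 + (-9) = 24.5.
median of B = (-2.6)·24.5 + 16.6 = -47.1.
median of V = (-9)·(-47.1) + (-6.4) = 417.5.

median of V = 417.5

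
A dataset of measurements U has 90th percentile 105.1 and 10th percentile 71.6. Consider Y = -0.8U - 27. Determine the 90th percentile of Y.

90th percentile of Y = -84.28

Since a = -0.8 < 0 the transformation is decreasing, reversing order: the 90th percentile of Y corresponds to the 10th percentile of U.
So P_{90}(Y) = a·P_{10}(U) + b = (-0.8)·71.6 + (-27) = -84.28.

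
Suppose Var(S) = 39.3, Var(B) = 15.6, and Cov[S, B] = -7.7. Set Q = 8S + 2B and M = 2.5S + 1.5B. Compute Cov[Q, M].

Cov[Q, M] = 701.9

By bilinearity, Cov[Q, M] = ac·Var(S) + bd·Var(B) + (ad+bc)·Cov[S, B], with a=8, b=2, c=2.5, d=1.5.
ac·Var(S) = 8·2.5·39.3 = 786
bd·Var(B) = 2·1.5·15.6 = 46.8
(ad+bc)·Cov[S, B] = (17)·(-7.7) = -130.9
Cov[Q, M] = 786 + 46.8 + (-130.9) = 701.9.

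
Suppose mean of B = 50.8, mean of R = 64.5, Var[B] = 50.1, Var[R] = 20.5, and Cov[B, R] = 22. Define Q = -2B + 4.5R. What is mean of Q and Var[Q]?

mean of Q = (-2)·mean of B + 4.5·mean of R = (-2)·50.8 + 4.5·64.5 = 188.65.
Var[Q] = a²·Var[B] + b²·Var[R] + 2ab·Cov[B, R] with a = -2, b = 4.5.
= (-2)²·50.1 + 4.5²·20.5 + 2·(-2)·4.5·22
= 200.4 + 415.125 + (-396) = 219.525.

mean of Q = 188.65, Var[Q] = 219.525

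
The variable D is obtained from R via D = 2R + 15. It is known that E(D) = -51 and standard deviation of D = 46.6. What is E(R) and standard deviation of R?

E(R) = -33, standard deviation of R = 23.3

From D = 2R + 15: E(D) = a·E(R) + b, so E(R) = (E(D) − b)/a = (-51 − 15)/2 = -33.
standard deviation of D = |a|·standard deviation of R, so standard deviation of R = 46.6/|2| = 23.3.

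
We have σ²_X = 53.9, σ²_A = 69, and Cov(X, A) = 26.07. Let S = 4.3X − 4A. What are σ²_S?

σ²_S = 1203.803

σ²_S = a²·σ²_X + b²·σ²_A + 2ab·Cov(X, A) with a = 4.3, b = -4.
= 4.3²·53.9 + (-4)²·69 + 2·4.3·(-4)·26.07
= 996.611 + 1104 + (-896.808) = 1203.803.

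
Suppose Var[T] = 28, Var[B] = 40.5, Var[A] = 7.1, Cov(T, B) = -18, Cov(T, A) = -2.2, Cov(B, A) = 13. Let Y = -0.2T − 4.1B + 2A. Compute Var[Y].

Var[Y] = a²·Var[T] + b²·Var[B] + c²·Var[A] + 2ab·Cov(T, B) + 2ac·Cov(T, A) + 2bc·Cov(B, A), with a = -0.2, b = -4.1, c = 2.
= 1.12 + 680.805 + 28.4 + (-29.52) + 1.76 + (-213.2)
= 469.365.

Var[Y] = 469.365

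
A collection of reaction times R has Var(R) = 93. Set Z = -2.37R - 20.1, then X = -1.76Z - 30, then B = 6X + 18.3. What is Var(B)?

Var(Z) = (-2.37)²·93 = 522.3717.
Var(X) = (-1.76)²·522.3717 = 1618.09857792.
Var(B) = 6²·1618.09857792 = 58251.54880512.

Var(B) = 58251.54880512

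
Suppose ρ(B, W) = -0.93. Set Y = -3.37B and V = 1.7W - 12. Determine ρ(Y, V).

ρ(Y, V) = 0.93

Linear rescalings preserve |correlation|; the slopes -3.37 and 1.7 have opposite signs, so the correlation flips sign: ρ(Y, V) = −ρ(B, W) = 0.93.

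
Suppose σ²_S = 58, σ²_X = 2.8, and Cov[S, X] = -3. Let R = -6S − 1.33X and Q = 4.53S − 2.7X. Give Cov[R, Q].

Cov[R, Q] = -1596.9105

By bilinearity, Cov[R, Q] = ac·σ²_S + bd·σ²_X + (ad+bc)·Cov[S, X], with a=-6, b=-1.33, c=4.53, d=-2.7.
ac·σ²_S = (-6)·4.53·58 = -1576.44
bd·σ²_X = (-1.33)·(-2.7)·2.8 = 10.0548
(ad+bc)·Cov[S, X] = (10.1751)·(-3) = -30.5253
Cov[R, Q] = -1576.44 + 10.0548 + (-30.5253) = -1596.9105.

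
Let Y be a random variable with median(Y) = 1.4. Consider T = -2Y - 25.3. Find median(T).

median(T) = -28.1

A linear map preserves order up to sign, so median(T) = a·median(Y) + b = (-2)·1.4 + (-25.3) = -28.1.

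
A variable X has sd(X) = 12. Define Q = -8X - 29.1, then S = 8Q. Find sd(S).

sd(Q) = |-8|·12 = 96.
sd(S) = |8|·96 = 768.

sd(S) = 768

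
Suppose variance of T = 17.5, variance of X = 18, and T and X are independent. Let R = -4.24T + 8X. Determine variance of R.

variance of R = a²·variance of T + b²·variance of X + 2ab·Cov(T, X) with a = -4.24, b = 8.
Independence gives Cov(T, X) = 0.
= (-4.24)²·17.5 + 8²·18 + 2·(-4.24)·8·0
= 314.608 + 1152 + 0 = 1466.608.

variance of R = 1466.608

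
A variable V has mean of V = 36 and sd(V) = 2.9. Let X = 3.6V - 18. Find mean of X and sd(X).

mean of X = 111.6, sd(X) = 10.44

X = 3.6V - 18 is linear with a = 3.6, b = -18.
mean of X = a·mean of V + b = 3.6·36 + (-18) = 111.6.
sd(X) = |a|·sd(V) = |3.6|·2.9 = 10.44.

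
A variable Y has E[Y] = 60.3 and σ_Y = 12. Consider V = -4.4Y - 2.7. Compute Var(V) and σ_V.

V = -4.4Y - 2.7 is linear with a = -4.4, b = -2.7.
Var(Y) = 12² = 144.
Var(V) = a²·Var(Y) = (-4.4)²·144 = 2787.84 (the additive constant -2.7 does not affect variance).
σ_V = |a|·σ_Y = |-4.4|·12 = 52.8.

Var(V) = 2787.84, σ_V = 52.8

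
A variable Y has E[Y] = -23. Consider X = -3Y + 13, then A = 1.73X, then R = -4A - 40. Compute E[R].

E[X] = (-3)·(-23) + 13 = 82.
E[A] = 1.73·82 = 141.86.
E[R] = (-4)·141.86 + (-40) = -607.44.

E[R] = -607.44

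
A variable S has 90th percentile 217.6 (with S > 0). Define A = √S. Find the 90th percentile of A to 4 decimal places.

√S is increasing, so P_{90}(A) = g(P_{90}(S)) ≈ 14.7513.

90th percentile of A = 14.7513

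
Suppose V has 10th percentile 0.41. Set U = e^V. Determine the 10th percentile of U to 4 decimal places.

10th percentile of U = 1.5068

e^V is increasing, so P_{10}(U) = g(P_{10}(V)) ≈ 1.5068.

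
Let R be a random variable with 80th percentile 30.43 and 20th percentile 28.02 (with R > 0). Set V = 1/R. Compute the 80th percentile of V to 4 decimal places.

1/R is decreasing on R > 0, so percentile order reverses: P_{80}(V) uses P_{20}(R) = 28.02.
P_{80}(V) = 1/28.02 ≈ 0.0357.

80th percentile of V = 0.0357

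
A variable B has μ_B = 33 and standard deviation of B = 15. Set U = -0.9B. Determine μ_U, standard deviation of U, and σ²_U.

U = -0.9B is linear with a = -0.9, b = 0.
μ_U = a·μ_B + b = (-0.9)·33 = -29.7.
standard deviation of U = |a|·standard deviation of B = |-0.9|·15 = 13.5.
σ²_B = 15² = 225.
σ²_U = a²·σ²_B = (-0.9)²·225 = 182.25.

μ_U = -29.7, standard deviation of U = 13.5, σ²_U = 182.25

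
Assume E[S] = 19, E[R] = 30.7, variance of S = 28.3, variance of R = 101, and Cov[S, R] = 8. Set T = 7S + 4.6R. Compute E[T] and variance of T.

E[T] = 7·E[S] + 4.6·E[R] = 7·19 + 4.6·30.7 = 274.22.
variance of T = a²·variance of S + b²·variance of R + 2ab·Cov[S, R] with a = 7, b = 4.6.
= 7²·28.3 + 4.6²·101 + 2·7·4.6·8
= 1386.7 + 2137.16 + 515.2 = 4039.06.

E[T] = 274.22, variance of T = 4039.06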